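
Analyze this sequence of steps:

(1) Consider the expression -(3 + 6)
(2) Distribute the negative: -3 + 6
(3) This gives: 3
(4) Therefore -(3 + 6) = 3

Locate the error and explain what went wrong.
Step 2: Distribute the negative: -3 + 6

Step 2 incorrectly distributes the negative sign. The correct distribution is -(3 + 6) = -3 - 6 = -9. The negative must be applied to both terms, not just the first. The error treats -(3 + 6) as -3 + 6, which equals 3 instead of -9.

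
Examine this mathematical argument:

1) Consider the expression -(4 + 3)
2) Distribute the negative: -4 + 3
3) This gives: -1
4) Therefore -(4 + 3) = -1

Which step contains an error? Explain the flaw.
Step 2: Distribute the negative: -4 + 3

Step 2 incorrectly distributes the negative sign. The correct distribution is -(4 + 3) = -4 - 3 = -7. The negative must be applied to both terms, not just the first. The error treats -(4 + 3) as -4 + 3, which equals -1 instead of -7.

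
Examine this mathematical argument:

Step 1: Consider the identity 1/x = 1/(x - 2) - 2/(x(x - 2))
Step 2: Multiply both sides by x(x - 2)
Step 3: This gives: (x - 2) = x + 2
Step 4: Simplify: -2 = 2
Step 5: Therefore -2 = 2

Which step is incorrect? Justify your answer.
Step 3: This gives: (x - 2) = x + 2

Step 3 makes a sign error when clearing denominators. Multiplying -2/(x(x - 2)) by x(x - 2) gives -2, not +2. The correct result is (x - 2) = x - 2, which is trivially true, not (x - 2) = x + 2. (Step 1 is a valid identity: 1/(x - 2) - 2/(x(x - 2)) = (x - 2)/(x(x - 2)) = 1/x.)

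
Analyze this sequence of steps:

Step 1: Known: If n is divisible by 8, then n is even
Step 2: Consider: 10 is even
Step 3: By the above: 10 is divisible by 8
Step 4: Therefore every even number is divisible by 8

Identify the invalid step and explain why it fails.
Step 3: By the above: 10 is divisible by 8

Step 3 commits the fallacy of affirming the consequent. The known fact 'divisible by 8 → even' does NOT imply 'even → divisible by 8'. That would be the converse, which is false. For example, 10 is even but 10 ÷ 8 = 1.25, which is not an integer.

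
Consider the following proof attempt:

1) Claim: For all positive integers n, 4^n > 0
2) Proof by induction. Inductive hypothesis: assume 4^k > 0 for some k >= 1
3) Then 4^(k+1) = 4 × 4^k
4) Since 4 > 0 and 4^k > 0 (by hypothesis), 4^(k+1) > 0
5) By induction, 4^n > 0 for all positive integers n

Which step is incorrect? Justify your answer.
Step 5: By induction, 4^n > 0 for all positive integers n

Step 5 concludes the proof by induction, but no base case was ever established. A valid induction proof requires: (1) a base case proving 4^1 > 0, and (2) an inductive step showing IF 4^k > 0 THEN 4^(k+1) > 0. Steps 2-4 correctly establish the inductive step, but without the base case the conclusion in step 5 does not follow.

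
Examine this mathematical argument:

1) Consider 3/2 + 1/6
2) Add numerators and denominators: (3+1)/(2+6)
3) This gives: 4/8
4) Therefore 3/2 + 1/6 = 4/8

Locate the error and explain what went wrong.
Step 2: Add numerators and denominators: (3+1)/(2+6)

Step 2 incorrectly adds fractions by separately adding numerators and denominators. This is wrong. The correct method requires a common denominator: 3/2 + 1/6 = (3×6 + 1×2)/(2×6) = 20/12 = 5/3. The method used gives 4/8, which is different.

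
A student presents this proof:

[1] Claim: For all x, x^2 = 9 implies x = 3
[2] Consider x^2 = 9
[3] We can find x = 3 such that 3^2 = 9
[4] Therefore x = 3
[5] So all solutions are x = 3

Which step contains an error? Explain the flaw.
Step 4: Therefore x = 3

Step 4 incorrectly concludes that x = 3 is the only solution. The proof shows that x = 3 is A solution (existence), but does not show it is the ONLY solution (uniqueness). In fact, x = -3 is also a solution since (-3)^2 = 9. Finding one solution doesn't prove there are no others.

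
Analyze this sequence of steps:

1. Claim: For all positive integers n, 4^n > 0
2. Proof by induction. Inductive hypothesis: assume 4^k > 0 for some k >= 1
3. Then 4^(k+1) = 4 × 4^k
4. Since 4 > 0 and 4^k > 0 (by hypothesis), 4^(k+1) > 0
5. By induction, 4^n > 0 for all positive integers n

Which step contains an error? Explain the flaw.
Step 5: By induction, 4^n > 0 for all positive integers n

Step 5 concludes the proof by induction, but no base case was ever established. A valid induction proof requires: (1) a base case proving 4^1 > 0, and (2) an inductive step showing IF 4^k > 0 THEN 4^(k+1) > 0. Steps 2-4 correctly establish the inductive step, but without the base case the conclusion in step 5 does not follow.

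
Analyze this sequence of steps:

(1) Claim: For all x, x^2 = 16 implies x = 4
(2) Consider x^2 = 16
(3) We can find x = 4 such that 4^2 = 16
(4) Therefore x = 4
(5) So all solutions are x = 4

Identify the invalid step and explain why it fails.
Step 4: Therefore x = 4

Step 4 incorrectly concludes that x = 4 is the only solution. The proof shows that x = 4 is A solution (existence), but does not show it is the ONLY solution (uniqueness). In fact, x = -4 is also a solution since (-4)^2 = 16. Finding one solution doesn't prove there are no others.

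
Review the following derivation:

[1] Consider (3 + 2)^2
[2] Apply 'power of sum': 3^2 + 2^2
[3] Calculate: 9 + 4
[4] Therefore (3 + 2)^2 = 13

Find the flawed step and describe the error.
Step 2: Apply 'power of sum': 3^2 + 2^2

Step 2 incorrectly applies a non-existent rule '(a+b)^n = a^n + b^n'. This is false in general. The correct expansion uses the binomial theorem. The actual value is (3 + 2)^2 = 5^2 = 25, not 13.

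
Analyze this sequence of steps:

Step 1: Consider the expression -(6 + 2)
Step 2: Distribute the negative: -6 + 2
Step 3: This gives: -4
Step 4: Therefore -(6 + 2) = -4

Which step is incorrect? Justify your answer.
Step 2: Distribute the negative: -6 + 2

Step 2 incorrectly distributes the negative sign. The correct distribution is -(6 + 2) = -6 - 2 = -8. The negative must be applied to both terms, not just the first. The error treats -(6 + 2) as -6 + 2, which equals -4 instead of -8.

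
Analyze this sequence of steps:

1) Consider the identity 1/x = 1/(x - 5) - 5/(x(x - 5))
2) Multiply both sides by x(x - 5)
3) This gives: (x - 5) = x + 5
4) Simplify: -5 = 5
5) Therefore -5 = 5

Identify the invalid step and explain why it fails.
Step 3: This gives: (x - 5) = x + 5

Step 3 makes a sign error when clearing denominators. Multiplying -5/(x(x - 5)) by x(x - 5) gives -5, not +5. The correct result is (x - 5) = x - 5, which is trivially true, not (x - 5) = x + 5. (Step 1 is a valid identity: 1/(x - 5) - 5/(x(x - 5)) = (x - 5)/(x(x - 5)) = 1/x.)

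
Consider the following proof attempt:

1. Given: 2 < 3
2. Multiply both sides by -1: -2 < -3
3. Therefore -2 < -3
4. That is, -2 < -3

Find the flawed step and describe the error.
Step 2: Multiply both sides by -1: -2 < -3

Step 2 multiplies both sides by -1 but fails to reverse the inequality sign. When multiplying (or dividing) an inequality by a negative number, the direction must be reversed. Since 2 < 3, we should get -2 > -3, i.e., -2 > -3.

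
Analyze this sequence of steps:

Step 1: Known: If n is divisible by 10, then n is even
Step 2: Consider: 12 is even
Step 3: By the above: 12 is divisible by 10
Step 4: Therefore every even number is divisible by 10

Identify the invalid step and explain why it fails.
Step 3: By the above: 12 is divisible by 10

Step 3 commits the fallacy of affirming the consequent. The known fact 'divisible by 10 → even' does NOT imply 'even → divisible by 10'. That would be the converse, which is false. For example, 12 is even but 12 ÷ 10 = 1.20, which is not an integer.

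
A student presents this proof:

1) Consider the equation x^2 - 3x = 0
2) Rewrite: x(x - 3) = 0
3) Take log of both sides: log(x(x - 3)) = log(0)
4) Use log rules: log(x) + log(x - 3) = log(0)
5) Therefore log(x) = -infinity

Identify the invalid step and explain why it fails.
Step 3: Take log of both sides: log(x(x - 3)) = log(0)

Step 3 takes the logarithm of both sides, resulting in log(0) on the right side. The logarithm is only defined for positive numbers; log(0) is undefined (approaches negative infinity). This operation is invalid.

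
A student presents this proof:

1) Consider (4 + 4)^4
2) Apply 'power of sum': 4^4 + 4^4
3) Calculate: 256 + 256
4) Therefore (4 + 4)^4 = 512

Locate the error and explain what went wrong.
Step 2: Apply 'power of sum': 4^4 + 4^4

Step 2 incorrectly applies a non-existent rule '(a+b)^n = a^n + b^n'. This is false in general. The correct expansion uses the binomial theorem. The actual value is (4 + 4)^4 = 8^4 = 4096, not 512.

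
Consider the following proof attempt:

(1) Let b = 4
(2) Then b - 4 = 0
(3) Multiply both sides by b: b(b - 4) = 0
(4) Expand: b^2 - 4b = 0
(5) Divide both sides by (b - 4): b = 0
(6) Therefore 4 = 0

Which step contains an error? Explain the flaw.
Step 5: Divide both sides by (b - 4): b = 0

Step 5 divides both sides by (b - 4). However, since b = 4, we have (b - 4) = 0. Division by zero is undefined, making this step invalid.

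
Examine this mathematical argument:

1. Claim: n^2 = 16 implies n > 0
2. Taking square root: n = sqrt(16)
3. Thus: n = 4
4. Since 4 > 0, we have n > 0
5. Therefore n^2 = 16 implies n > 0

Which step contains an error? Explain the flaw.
Step 2: Taking square root: n = sqrt(16)

Step 2 takes the square root and assumes the positive root only. The equation n^2 = 16 actually has two solutions: n = 4 and n = -4. The proof silently assumes n > 0 without justification, then uses this assumption to conclude n > 0, which is circular. The counterexample n = -4 shows the claim is false.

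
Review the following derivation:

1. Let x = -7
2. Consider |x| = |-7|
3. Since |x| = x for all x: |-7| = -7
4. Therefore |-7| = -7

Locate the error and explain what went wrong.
Step 3: Since |x| = x for all x: |-7| = -7

Step 3 incorrectly states that |x| = x for all x. The correct definition is |x| = x when x >= 0, and |x| = -x when x < 0. Since -7 < 0, we have |-7| = -(-7) = 7, not -7.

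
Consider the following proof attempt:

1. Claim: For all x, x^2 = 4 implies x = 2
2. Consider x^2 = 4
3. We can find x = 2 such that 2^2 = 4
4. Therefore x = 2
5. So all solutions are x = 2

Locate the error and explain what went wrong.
Step 4: Therefore x = 2

Step 4 incorrectly concludes that x = 2 is the only solution. The proof shows that x = 2 is A solution (existence), but does not show it is the ONLY solution (uniqueness). In fact, x = -2 is also a solution since (-2)^2 = 4. Finding one solution doesn't prove there are no others.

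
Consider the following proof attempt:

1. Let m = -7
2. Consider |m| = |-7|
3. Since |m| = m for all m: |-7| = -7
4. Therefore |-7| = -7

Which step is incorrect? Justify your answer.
Step 3: Since |m| = m for all m: |-7| = -7

Step 3 incorrectly states that |m| = m for all m. The correct definition is |m| = m when m >= 0, and |m| = -m when m < 0. Since -7 < 0, we have |-7| = -(-7) = 7, not -7.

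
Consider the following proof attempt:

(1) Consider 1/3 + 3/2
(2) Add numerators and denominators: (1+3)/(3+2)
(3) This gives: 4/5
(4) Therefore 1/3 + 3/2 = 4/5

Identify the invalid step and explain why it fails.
Step 2: Add numerators and denominators: (1+3)/(3+2)

Step 2 incorrectly adds fractions by separately adding numerators and denominators. This is wrong. The correct method requires a common denominator: 1/3 + 3/2 = (1×2 + 3×3)/(3×2) = 11/6 = 11/6. The method used gives 4/5, which is different.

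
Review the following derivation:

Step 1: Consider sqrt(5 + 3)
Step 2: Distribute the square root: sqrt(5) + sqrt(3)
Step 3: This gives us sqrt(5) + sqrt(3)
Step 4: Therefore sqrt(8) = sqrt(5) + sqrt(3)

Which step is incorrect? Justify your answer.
Step 2: Distribute the square root: sqrt(5) + sqrt(3)

Step 2 incorrectly 'distributes' the square root over addition. The square root function does not distribute: sqrt(a + b) ≠ sqrt(a) + sqrt(b). In fact, sqrt(5 + 3) = sqrt(8) ≈ 2.8284, while sqrt(5) + sqrt(3) ≈ 3.9681.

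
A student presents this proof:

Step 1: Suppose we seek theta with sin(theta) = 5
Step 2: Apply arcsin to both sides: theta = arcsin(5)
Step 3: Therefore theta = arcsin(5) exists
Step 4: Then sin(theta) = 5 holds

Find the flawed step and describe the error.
Step 2: Apply arcsin to both sides: theta = arcsin(5)

Step 2 applies arcsin to 5. However, arcsin(x) is only defined for x in [-1, 1] because sin(theta) can only produce values in that range. Since |5| > 1, arcsin(5) is undefined. There is no angle whose sine equals 5.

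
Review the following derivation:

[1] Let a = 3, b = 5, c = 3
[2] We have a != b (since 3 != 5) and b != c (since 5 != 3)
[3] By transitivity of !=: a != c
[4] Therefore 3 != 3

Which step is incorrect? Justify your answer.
Step 3: By transitivity of !=: a != c

Step 3 incorrectly applies transitivity to the '!=' relation. Transitivity states: if a R b and b R c, then a R c. However, '!=' is not transitive. Counterexample: 3 != 5 and 5 != 3, but 3 = 3 (both equal 3). Transitivity holds for relations like <, <=, =, but not for !=.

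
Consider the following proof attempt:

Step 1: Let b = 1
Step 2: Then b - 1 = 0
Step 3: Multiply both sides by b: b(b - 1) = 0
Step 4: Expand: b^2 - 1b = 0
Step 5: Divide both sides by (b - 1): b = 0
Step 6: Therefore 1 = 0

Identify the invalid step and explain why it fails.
Step 5: Divide both sides by (b - 1): b = 0

Step 5 divides both sides by (b - 1). However, since b = 1, we have (b - 1) = 0. Division by zero is undefined, making this step invalid.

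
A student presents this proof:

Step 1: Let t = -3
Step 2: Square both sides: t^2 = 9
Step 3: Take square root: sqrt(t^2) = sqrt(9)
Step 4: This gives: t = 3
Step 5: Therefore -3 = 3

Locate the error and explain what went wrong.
Step 4: This gives: t = 3

Step 4 incorrectly states that sqrt(t^2) = t. The correct identity is sqrt(t^2) = |t|. Since t = -3 < 0, we have sqrt(t^2) = |-3| = 3, not t = -3.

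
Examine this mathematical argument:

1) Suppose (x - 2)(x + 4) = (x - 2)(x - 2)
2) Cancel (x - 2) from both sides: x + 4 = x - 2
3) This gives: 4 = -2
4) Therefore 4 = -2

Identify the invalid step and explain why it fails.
Step 2: Cancel (x - 2) from both sides: x + 4 = x - 2

Step 2 cancels (x - 2) from both sides. This is only valid if (x - 2) ≠ 0, i.e., x ≠ 2. When x = 2, both sides equal zero regardless of the other factors. The correct approach requires considering x = 2 as a separate case.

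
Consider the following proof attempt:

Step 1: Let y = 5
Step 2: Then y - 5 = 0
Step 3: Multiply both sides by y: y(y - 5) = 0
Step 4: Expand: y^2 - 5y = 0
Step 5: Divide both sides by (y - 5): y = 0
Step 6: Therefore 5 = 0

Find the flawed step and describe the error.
Step 5: Divide both sides by (y - 5): y = 0

Step 5 divides both sides by (y - 5). However, since y = 5, we have (y - 5) = 0. Division by zero is undefined, making this step invalid.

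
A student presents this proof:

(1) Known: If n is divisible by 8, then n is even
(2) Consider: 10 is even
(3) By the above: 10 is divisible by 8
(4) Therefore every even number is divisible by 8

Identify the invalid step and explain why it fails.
Step 3: By the above: 10 is divisible by 8

Step 3 commits the fallacy of affirming the consequent. The known fact 'divisible by 8 → even' does NOT imply 'even → divisible by 8'. That would be the converse, which is false. For example, 10 is even but 10 ÷ 8 = 1.25, which is not an integer.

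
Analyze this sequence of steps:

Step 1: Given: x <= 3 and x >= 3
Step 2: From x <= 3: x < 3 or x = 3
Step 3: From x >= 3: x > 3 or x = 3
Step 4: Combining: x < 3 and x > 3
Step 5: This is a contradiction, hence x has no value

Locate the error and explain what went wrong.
Step 4: Combining: x < 3 and x > 3

Step 4 incorrectly combines the conditions. From x <= 3 and x >= 3, the intersection is x = 3. The error treats the 'or' cases as 'and' requirements. The correct conclusion is that x = 3 is the unique solution, not that no solution exists.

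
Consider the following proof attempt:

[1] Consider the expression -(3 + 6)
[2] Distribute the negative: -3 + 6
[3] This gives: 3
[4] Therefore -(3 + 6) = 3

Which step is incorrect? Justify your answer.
Step 2: Distribute the negative: -3 + 6

Step 2 incorrectly distributes the negative sign. The correct distribution is -(3 + 6) = -3 - 6 = -9. The negative must be applied to both terms, not just the first. The error treats -(3 + 6) as -3 + 6, which equals 3 instead of -9.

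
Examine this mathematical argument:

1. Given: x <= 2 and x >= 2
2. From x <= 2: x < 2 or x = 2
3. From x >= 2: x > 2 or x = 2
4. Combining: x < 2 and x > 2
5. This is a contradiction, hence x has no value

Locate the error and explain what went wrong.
Step 4: Combining: x < 2 and x > 2

Step 4 incorrectly combines the conditions. From x <= 2 and x >= 2, the intersection is x = 2. The error treats the 'or' cases as 'and' requirements. The correct conclusion is that x = 2 is the unique solution, not that no solution exists.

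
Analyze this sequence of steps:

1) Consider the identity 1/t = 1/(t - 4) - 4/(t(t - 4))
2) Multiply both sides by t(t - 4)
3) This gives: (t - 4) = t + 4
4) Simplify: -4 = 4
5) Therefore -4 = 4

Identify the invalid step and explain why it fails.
Step 3: This gives: (t - 4) = t + 4

Step 3 makes a sign error when clearing denominators. Multiplying -4/(t(t - 4)) by t(t - 4) gives -4, not +4. The correct result is (t - 4) = t - 4, which is trivially true, not (t - 4) = t + 4. (Step 1 is a valid identity: 1/(t - 4) - 4/(t(t - 4)) = (t - 4)/(t(t - 4)) = 1/t.)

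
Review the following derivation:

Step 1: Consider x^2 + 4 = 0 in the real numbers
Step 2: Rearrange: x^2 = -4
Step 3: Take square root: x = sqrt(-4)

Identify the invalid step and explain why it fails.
Step 3: Take square root: x = sqrt(-4)

Step 3 takes the square root of -4, which is negative. In the real number system, the square root of a negative number is undefined. The equation x^2 + 4 = 0 has no real solutions. Square roots of negative numbers only exist in the complex numbers.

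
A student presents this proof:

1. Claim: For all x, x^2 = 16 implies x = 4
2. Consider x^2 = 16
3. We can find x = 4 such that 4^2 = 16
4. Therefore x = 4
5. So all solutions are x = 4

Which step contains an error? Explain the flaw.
Step 4: Therefore x = 4

Step 4 incorrectly concludes that x = 4 is the only solution. The proof shows that x = 4 is A solution (existence), but does not show it is the ONLY solution (uniqueness). In fact, x = -4 is also a solution since (-4)^2 = 16. Finding one solution doesn't prove there are no others.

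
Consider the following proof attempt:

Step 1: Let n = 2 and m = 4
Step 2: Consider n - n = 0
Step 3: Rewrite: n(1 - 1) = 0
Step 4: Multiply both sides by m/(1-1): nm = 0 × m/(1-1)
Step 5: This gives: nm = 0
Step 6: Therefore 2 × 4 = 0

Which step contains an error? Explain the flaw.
Step 4: Multiply both sides by m/(1-1): nm = 0 × m/(1-1)

Step 4 multiplies both sides by m/(1-1). However, 1-1 = 0, so this is multiplication by m/0, which is undefined. We cannot multiply by an undefined expression.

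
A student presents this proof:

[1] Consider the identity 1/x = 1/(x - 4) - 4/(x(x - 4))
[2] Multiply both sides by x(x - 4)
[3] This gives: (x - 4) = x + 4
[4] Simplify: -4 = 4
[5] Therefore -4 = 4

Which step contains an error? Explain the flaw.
Step 3: This gives: (x - 4) = x + 4

Step 3 makes a sign error when clearing denominators. Multiplying -4/(x(x - 4)) by x(x - 4) gives -4, not +4. The correct result is (x - 4) = x - 4, which is trivially true, not (x - 4) = x + 4. (Step 1 is a valid identity: 1/(x - 4) - 4/(x(x - 4)) = (x - 4)/(x(x - 4)) = 1/x.)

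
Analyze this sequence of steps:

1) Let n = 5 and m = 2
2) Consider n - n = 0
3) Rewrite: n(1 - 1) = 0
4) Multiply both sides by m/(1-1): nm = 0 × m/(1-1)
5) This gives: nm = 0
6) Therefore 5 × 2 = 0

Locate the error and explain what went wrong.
Step 4: Multiply both sides by m/(1-1): nm = 0 × m/(1-1)

Step 4 multiplies both sides by m/(1-1). However, 1-1 = 0, so this is multiplication by m/0, which is undefined. We cannot multiply by an undefined expression.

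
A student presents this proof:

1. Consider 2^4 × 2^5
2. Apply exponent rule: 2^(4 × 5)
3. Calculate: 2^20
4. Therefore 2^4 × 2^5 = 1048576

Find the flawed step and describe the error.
Step 2: Apply exponent rule: 2^(4 × 5)

Step 2 incorrectly states that a^b × a^c = a^(b×c). The correct rule is a^b × a^c = a^(b+c). The actual value is 2^4 × 2^5 = 2^9 = 512, not 2^20 = 1048576.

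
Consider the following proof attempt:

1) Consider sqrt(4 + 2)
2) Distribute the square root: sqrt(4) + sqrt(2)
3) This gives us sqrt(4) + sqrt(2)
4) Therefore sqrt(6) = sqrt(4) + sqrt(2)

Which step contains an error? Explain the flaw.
Step 2: Distribute the square root: sqrt(4) + sqrt(2)

Step 2 incorrectly 'distributes' the square root over addition. The square root function does not distribute: sqrt(a + b) ≠ sqrt(a) + sqrt(b). In fact, sqrt(4 + 2) = sqrt(6) ≈ 2.4495, while sqrt(4) + sqrt(2) ≈ 3.4142.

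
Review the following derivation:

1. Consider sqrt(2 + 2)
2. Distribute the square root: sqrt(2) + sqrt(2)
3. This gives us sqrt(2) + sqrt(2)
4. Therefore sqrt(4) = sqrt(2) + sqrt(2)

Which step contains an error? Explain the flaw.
Step 2: Distribute the square root: sqrt(2) + sqrt(2)

Step 2 incorrectly 'distributes' the square root over addition. The square root function does not distribute: sqrt(a + b) ≠ sqrt(a) + sqrt(b). In fact, sqrt(2 + 2) = sqrt(4) ≈ 2.0000, while sqrt(2) + sqrt(2) ≈ 2.8284.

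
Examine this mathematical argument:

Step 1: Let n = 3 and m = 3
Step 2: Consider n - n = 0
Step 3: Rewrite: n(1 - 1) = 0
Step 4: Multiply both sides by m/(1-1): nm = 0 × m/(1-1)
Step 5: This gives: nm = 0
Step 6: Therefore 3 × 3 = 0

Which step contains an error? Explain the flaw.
Step 4: Multiply both sides by m/(1-1): nm = 0 × m/(1-1)

Step 4 multiplies both sides by m/(1-1). However, 1-1 = 0, so this is multiplication by m/0, which is undefined. We cannot multiply by an undefined expression.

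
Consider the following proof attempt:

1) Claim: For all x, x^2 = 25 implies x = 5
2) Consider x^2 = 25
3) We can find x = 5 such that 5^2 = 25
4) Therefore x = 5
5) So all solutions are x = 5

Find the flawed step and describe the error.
Step 4: Therefore x = 5

Step 4 incorrectly concludes that x = 5 is the only solution. The proof shows that x = 5 is A solution (existence), but does not show it is the ONLY solution (uniqueness). In fact, x = -5 is also a solution since (-5)^2 = 25. Finding one solution doesn't prove there are no others.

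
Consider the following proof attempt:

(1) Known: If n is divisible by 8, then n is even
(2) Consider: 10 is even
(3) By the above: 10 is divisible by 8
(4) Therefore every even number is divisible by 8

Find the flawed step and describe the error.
Step 3: By the above: 10 is divisible by 8

Step 3 commits the fallacy of affirming the consequent. The known fact 'divisible by 8 → even' does NOT imply 'even → divisible by 8'. That would be the converse, which is false. For example, 10 is even but 10 ÷ 8 = 1.25, which is not an integer.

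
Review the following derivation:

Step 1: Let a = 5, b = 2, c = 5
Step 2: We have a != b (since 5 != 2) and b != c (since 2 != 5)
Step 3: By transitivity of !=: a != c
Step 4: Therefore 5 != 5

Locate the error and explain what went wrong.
Step 3: By transitivity of !=: a != c

Step 3 incorrectly applies transitivity to the '!=' relation. Transitivity states: if a R b and b R c, then a R c. However, '!=' is not transitive. Counterexample: 5 != 2 and 2 != 5, but 5 = 5 (both equal 5). Transitivity holds for relations like <, <=, =, but not for !=.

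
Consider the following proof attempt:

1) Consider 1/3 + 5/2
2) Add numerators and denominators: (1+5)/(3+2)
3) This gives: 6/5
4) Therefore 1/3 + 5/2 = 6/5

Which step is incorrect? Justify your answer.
Step 2: Add numerators and denominators: (1+5)/(3+2)

Step 2 incorrectly adds fractions by separately adding numerators and denominators. This is wrong. The correct method requires a common denominator: 1/3 + 5/2 = (1×2 + 5×3)/(3×2) = 17/6 = 17/6. The method used gives 6/5, which is different.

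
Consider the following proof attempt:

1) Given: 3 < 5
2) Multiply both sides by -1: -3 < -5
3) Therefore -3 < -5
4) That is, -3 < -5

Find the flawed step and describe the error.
Step 2: Multiply both sides by -1: -3 < -5

Step 2 multiplies both sides by -1 but fails to reverse the inequality sign. When multiplying (or dividing) an inequality by a negative number, the direction must be reversed. Since 3 < 5, we should get -3 > -5, i.e., -3 > -5.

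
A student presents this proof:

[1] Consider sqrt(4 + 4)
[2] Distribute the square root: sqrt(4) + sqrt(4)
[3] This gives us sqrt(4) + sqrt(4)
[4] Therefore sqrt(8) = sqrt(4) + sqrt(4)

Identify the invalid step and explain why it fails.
Step 2: Distribute the square root: sqrt(4) + sqrt(4)

Step 2 incorrectly 'distributes' the square root over addition. The square root function does not distribute: sqrt(a + b) ≠ sqrt(a) + sqrt(b). In fact, sqrt(4 + 4) = sqrt(8) ≈ 2.8284, while sqrt(4) + sqrt(4) ≈ 4.0000.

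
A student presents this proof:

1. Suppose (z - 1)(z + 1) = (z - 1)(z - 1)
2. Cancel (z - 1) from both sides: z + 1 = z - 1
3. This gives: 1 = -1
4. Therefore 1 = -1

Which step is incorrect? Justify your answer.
Step 2: Cancel (z - 1) from both sides: z + 1 = z - 1

Step 2 cancels (z - 1) from both sides. This is only valid if (z - 1) ≠ 0, i.e., z ≠ 1. When z = 1, both sides equal zero regardless of the other factors. The correct approach requires considering z = 1 as a separate case.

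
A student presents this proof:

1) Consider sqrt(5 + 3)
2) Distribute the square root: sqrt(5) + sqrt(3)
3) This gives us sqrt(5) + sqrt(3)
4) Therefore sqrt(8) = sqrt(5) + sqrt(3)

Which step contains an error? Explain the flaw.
Step 2: Distribute the square root: sqrt(5) + sqrt(3)

Step 2 incorrectly 'distributes' the square root over addition. The square root function does not distribute: sqrt(a + b) ≠ sqrt(a) + sqrt(b). In fact, sqrt(5 + 3) = sqrt(8) ≈ 2.8284, while sqrt(5) + sqrt(3) ≈ 3.9681.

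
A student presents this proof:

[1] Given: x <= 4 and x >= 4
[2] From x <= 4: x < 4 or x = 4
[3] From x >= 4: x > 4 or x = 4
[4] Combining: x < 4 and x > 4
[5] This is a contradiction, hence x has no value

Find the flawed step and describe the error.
Step 4: Combining: x < 4 and x > 4

Step 4 incorrectly combines the conditions. From x <= 4 and x >= 4, the intersection is x = 4. The error treats the 'or' cases as 'and' requirements. The correct conclusion is that x = 4 is the unique solution, not that no solution exists.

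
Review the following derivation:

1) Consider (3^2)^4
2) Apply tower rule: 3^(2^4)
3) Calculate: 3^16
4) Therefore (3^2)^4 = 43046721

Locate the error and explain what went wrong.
Step 2: Apply tower rule: 3^(2^4)

Step 2 incorrectly states that (a^b)^c = a^(b^c). The correct rule is (a^b)^c = a^(b×c). The actual value is (3^2)^4 = 3^8 = 6561, not 3^16 = 43046721.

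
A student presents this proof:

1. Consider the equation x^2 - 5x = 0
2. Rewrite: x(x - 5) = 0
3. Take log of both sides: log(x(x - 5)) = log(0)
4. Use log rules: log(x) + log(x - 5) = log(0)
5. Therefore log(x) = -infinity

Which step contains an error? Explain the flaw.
Step 3: Take log of both sides: log(x(x - 5)) = log(0)

Step 3 takes the logarithm of both sides, resulting in log(0) on the right side. The logarithm is only defined for positive numbers; log(0) is undefined (approaches negative infinity). This operation is invalid.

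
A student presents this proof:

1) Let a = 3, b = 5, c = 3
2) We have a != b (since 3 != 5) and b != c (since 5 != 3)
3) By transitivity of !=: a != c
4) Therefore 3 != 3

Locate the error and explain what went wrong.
Step 3: By transitivity of !=: a != c

Step 3 incorrectly applies transitivity to the '!=' relation. Transitivity states: if a R b and b R c, then a R c. However, '!=' is not transitive. Counterexample: 3 != 5 and 5 != 3, but 3 = 3 (both equal 3). Transitivity holds for relations like <, <=, =, but not for !=.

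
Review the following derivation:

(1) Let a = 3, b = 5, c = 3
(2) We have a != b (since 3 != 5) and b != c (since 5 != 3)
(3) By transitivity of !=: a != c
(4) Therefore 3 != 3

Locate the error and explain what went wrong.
Step 3: By transitivity of !=: a != c

Step 3 incorrectly applies transitivity to the '!=' relation. Transitivity states: if a R b and b R c, then a R c. However, '!=' is not transitive. Counterexample: 3 != 5 and 5 != 3, but 3 = 3 (both equal 3). Transitivity holds for relations like <, <=, =, but not for !=.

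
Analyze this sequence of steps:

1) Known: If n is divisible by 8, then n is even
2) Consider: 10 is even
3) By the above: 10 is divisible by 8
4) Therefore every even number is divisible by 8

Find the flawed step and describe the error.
Step 3: By the above: 10 is divisible by 8

Step 3 commits the fallacy of affirming the consequent. The known fact 'divisible by 8 → even' does NOT imply 'even → divisible by 8'. That would be the converse, which is false. For example, 10 is even but 10 ÷ 8 = 1.25, which is not an integer.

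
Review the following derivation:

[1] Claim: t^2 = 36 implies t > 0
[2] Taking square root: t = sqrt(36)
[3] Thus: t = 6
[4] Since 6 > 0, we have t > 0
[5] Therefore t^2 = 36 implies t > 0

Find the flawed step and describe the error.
Step 2: Taking square root: t = sqrt(36)

Step 2 takes the square root and assumes the positive root only. The equation t^2 = 36 actually has two solutions: t = 6 and t = -6. The proof silently assumes t > 0 without justification, then uses this assumption to conclude t > 0, which is circular. The counterexample t = -6 shows the claim is false.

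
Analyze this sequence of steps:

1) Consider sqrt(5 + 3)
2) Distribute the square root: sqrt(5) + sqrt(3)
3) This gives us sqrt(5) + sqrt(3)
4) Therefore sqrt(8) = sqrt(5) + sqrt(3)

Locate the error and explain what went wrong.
Step 2: Distribute the square root: sqrt(5) + sqrt(3)

Step 2 incorrectly 'distributes' the square root over addition. The square root function does not distribute: sqrt(a + b) ≠ sqrt(a) + sqrt(b). In fact, sqrt(5 + 3) = sqrt(8) ≈ 2.8284, while sqrt(5) + sqrt(3) ≈ 3.9681.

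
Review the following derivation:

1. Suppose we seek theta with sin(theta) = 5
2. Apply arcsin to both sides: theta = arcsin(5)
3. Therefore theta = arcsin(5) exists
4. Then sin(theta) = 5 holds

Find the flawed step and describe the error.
Step 2: Apply arcsin to both sides: theta = arcsin(5)

Step 2 applies arcsin to 5. However, arcsin(x) is only defined for x in [-1, 1] because sin(theta) can only produce values in that range. Since |5| > 1, arcsin(5) is undefined. There is no angle whose sine equals 5.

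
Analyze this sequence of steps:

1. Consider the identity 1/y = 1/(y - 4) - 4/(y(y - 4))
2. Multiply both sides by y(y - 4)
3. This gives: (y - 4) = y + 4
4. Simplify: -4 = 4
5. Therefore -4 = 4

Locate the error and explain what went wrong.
Step 3: This gives: (y - 4) = y + 4

Step 3 makes a sign error when clearing denominators. Multiplying -4/(y(y - 4)) by y(y - 4) gives -4, not +4. The correct result is (y - 4) = y - 4, which is trivially true, not (y - 4) = y + 4. (Step 1 is a valid identity: 1/(y - 4) - 4/(y(y - 4)) = (y - 4)/(y(y - 4)) = 1/y.)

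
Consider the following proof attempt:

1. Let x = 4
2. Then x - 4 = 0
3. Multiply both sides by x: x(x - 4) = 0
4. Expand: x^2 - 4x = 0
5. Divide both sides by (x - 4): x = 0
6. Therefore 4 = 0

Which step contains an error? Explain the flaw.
Step 5: Divide both sides by (x - 4): x = 0

Step 5 divides both sides by (x - 4). However, since x = 4, we have (x - 4) = 0. Division by zero is undefined, making this step invalid.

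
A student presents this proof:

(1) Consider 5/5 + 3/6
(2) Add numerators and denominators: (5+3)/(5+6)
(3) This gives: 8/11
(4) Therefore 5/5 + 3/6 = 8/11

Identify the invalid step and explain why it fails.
Step 2: Add numerators and denominators: (5+3)/(5+6)

Step 2 incorrectly adds fractions by separately adding numerators and denominators. This is wrong. The correct method requires a common denominator: 5/5 + 3/6 = (5×6 + 3×5)/(5×6) = 45/30 = 3/2. The method used gives 8/11, which is different.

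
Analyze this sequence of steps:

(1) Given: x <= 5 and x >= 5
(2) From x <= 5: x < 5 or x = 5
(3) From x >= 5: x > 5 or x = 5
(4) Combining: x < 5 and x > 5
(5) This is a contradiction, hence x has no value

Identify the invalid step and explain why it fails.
Step 4: Combining: x < 5 and x > 5

Step 4 incorrectly combines the conditions. From x <= 5 and x >= 5, the intersection is x = 5. The error treats the 'or' cases as 'and' requirements. The correct conclusion is that x = 5 is the unique solution, not that no solution exists.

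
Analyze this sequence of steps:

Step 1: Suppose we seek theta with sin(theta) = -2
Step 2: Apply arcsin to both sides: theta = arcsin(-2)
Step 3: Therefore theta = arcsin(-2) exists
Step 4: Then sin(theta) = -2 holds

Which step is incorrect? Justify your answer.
Step 2: Apply arcsin to both sides: theta = arcsin(-2)

Step 2 applies arcsin to -2. However, arcsin(x) is only defined for x in [-1, 1] because sin(theta) can only produce values in that range. Since |-2| > 1, arcsin(-2) is undefined. There is no angle whose sine equals -2.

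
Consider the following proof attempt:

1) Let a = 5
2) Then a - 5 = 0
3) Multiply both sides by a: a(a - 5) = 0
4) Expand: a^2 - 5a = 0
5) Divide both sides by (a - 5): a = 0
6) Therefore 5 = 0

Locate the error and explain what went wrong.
Step 5: Divide both sides by (a - 5): a = 0

Step 5 divides both sides by (a - 5). However, since a = 5, we have (a - 5) = 0. Division by zero is undefined, making this step invalid.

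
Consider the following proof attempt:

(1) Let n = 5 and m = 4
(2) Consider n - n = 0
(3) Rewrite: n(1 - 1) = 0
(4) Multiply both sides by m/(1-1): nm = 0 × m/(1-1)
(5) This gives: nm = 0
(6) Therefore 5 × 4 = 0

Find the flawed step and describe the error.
Step 4: Multiply both sides by m/(1-1): nm = 0 × m/(1-1)

Step 4 multiplies both sides by m/(1-1). However, 1-1 = 0, so this is multiplication by m/0, which is undefined. We cannot multiply by an undefined expression.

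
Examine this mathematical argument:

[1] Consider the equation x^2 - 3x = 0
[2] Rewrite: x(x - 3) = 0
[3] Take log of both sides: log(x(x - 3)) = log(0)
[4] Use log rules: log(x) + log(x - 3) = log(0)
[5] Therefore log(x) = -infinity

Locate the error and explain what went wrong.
Step 3: Take log of both sides: log(x(x - 3)) = log(0)

Step 3 takes the logarithm of both sides, resulting in log(0) on the right side. The logarithm is only defined for positive numbers; log(0) is undefined (approaches negative infinity). This operation is invalid.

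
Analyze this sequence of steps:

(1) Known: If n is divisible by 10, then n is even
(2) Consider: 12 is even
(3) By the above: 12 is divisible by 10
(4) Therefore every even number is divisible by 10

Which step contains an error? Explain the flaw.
Step 3: By the above: 12 is divisible by 10

Step 3 commits the fallacy of affirming the consequent. The known fact 'divisible by 10 → even' does NOT imply 'even → divisible by 10'. That would be the converse, which is false. For example, 12 is even but 12 ÷ 10 = 1.20, which is not an integer.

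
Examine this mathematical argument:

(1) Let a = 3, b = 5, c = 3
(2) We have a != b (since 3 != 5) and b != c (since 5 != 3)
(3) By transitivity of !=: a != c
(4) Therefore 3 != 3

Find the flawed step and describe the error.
Step 3: By transitivity of !=: a != c

Step 3 incorrectly applies transitivity to the '!=' relation. Transitivity states: if a R b and b R c, then a R c. However, '!=' is not transitive. Counterexample: 3 != 5 and 5 != 3, but 3 = 3 (both equal 3). Transitivity holds for relations like <, <=, =, but not for !=.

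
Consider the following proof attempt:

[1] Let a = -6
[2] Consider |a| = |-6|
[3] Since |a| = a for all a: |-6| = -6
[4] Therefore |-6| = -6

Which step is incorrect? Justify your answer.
Step 3: Since |a| = a for all a: |-6| = -6

Step 3 incorrectly states that |a| = a for all a. The correct definition is |a| = a when a >= 0, and |a| = -a when a < 0. Since -6 < 0, we have |-6| = -(-6) = 6, not -6.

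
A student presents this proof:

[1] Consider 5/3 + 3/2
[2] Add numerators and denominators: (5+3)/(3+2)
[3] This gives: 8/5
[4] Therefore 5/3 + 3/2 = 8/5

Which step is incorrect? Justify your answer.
Step 2: Add numerators and denominators: (5+3)/(3+2)

Step 2 incorrectly adds fractions by separately adding numerators and denominators. This is wrong. The correct method requires a common denominator: 5/3 + 3/2 = (5×2 + 3×3)/(3×2) = 19/6 = 19/6. The method used gives 8/5, which is different.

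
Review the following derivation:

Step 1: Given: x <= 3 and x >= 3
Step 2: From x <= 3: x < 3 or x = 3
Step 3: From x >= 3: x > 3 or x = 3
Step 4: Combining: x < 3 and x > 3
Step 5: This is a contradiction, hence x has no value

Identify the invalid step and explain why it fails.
Step 4: Combining: x < 3 and x > 3

Step 4 incorrectly combines the conditions. From x <= 3 and x >= 3, the intersection is x = 3. The error treats the 'or' cases as 'and' requirements. The correct conclusion is that x = 3 is the unique solution, not that no solution exists.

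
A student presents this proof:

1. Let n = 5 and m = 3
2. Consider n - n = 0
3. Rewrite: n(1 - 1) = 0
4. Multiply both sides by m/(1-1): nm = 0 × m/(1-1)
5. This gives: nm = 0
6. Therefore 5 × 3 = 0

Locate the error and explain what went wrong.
Step 4: Multiply both sides by m/(1-1): nm = 0 × m/(1-1)

Step 4 multiplies both sides by m/(1-1). However, 1-1 = 0, so this is multiplication by m/0, which is undefined. We cannot multiply by an undefined expression.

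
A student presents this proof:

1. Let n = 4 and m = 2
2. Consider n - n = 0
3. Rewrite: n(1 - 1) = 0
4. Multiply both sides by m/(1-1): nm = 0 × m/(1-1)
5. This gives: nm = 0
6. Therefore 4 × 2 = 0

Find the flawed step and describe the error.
Step 4: Multiply both sides by m/(1-1): nm = 0 × m/(1-1)

Step 4 multiplies both sides by m/(1-1). However, 1-1 = 0, so this is multiplication by m/0, which is undefined. We cannot multiply by an undefined expression.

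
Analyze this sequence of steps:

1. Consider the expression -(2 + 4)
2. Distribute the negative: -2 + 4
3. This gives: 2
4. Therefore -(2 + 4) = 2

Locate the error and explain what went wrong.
Step 2: Distribute the negative: -2 + 4

Step 2 incorrectly distributes the negative sign. The correct distribution is -(2 + 4) = -2 - 4 = -6. The negative must be applied to both terms, not just the first. The error treats -(2 + 4) as -2 + 4, which equals 2 instead of -6.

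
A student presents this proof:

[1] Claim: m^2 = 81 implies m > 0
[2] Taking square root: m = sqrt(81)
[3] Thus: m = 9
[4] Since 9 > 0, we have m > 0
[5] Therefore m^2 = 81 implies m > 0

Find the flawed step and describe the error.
Step 2: Taking square root: m = sqrt(81)

Step 2 takes the square root and assumes the positive root only. The equation m^2 = 81 actually has two solutions: m = 9 and m = -9. The proof silently assumes m > 0 without justification, then uses this assumption to conclude m > 0, which is circular. The counterexample m = -9 shows the claim is false.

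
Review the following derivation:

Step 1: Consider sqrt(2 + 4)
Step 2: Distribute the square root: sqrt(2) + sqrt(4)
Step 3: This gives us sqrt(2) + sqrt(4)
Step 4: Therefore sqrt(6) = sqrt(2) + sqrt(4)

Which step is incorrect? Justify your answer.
Step 2: Distribute the square root: sqrt(2) + sqrt(4)

Step 2 incorrectly 'distributes' the square root over addition. The square root function does not distribute: sqrt(a + b) ≠ sqrt(a) + sqrt(b). In fact, sqrt(2 + 4) = sqrt(6) ≈ 2.4495, while sqrt(2) + sqrt(4) ≈ 3.4142.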